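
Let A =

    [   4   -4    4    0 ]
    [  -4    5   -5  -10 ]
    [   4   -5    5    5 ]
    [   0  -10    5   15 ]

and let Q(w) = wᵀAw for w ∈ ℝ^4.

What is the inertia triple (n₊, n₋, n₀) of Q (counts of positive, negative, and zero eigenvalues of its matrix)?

By Sylvester's law of inertia any congruent diagonalization of A has 3 positive, 1 negative and 0 zero entries.

(3, 1, 0)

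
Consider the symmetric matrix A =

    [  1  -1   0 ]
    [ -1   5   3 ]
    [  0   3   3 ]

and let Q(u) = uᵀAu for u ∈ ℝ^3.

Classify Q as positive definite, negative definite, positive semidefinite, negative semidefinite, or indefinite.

positive definite

Congruent diagonalization of A (simultaneous row and column reduction) yields pivots 1, 4, 3/4.
That gives 3 positive pivots.
Hence Q is positive definite.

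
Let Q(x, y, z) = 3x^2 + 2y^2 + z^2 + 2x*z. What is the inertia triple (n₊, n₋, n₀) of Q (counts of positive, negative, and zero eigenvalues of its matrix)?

The associated matrix is A = [[3, 0, 1], [0, 2, 0], [1, 0, 1]].
Congruent diagonalization of A (simultaneous row and column reduction) yields pivots 3, 2, 2/3.
So there are 3 positive pivots.

(3, 0, 0)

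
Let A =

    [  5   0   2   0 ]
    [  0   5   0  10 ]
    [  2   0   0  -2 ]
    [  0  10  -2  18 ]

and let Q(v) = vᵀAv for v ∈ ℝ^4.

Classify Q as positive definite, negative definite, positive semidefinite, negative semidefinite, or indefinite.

indefinite

Row-reducing A symmetrically gives the diagonal entries 5, 5, -4/5, 3.
So there are 3 positive, 1 negative pivots.
Hence Q is indefinite.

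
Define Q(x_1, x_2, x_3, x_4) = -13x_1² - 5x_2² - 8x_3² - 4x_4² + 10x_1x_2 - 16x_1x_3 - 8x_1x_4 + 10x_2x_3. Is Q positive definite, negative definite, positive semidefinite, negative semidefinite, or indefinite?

negative definite

The symmetric matrix of Q is A = [[-13, 5, -8, -4], [5, -5, 5, 0], [-8, 5, -8, 0], [-4, 0, 0, -4]].
Leading principal minors: Δ_1 = -13, Δ_2 = 40, Δ_3 = -75, Δ_4 = 60.
The signs alternate starting with Δ_1 < 0, so by Sylvester's criterion Q is negative definite.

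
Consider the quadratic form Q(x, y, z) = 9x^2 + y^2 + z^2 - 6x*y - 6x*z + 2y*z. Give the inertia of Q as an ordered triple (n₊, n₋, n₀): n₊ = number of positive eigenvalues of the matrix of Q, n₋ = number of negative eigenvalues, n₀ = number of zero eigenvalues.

(1, 0, 2)

The associated matrix is A = [[9, -3, -3], [-3, 1, 1], [-3, 1, 1]].
Symmetric row and column elimination reduces A to a congruent diagonal form with pivots 9, 0, 0.
Counting signs: 1 positive, 2 zero.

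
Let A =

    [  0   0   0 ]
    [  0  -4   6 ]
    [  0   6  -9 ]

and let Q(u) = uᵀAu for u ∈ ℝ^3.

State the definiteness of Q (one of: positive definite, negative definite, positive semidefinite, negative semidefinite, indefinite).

negative semidefinite

Applying the same elementary operations to the rows and columns of A produces a congruent diagonal matrix with entries 0, -4, 0.
Counting signs: 1 negative, 2 zero.
Hence Q is negative semidefinite.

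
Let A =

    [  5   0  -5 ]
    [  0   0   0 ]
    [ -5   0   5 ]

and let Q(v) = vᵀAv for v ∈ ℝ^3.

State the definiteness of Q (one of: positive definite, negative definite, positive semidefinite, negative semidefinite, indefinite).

Applying the same elementary operations to the rows and columns of A produces a congruent diagonal matrix with entries 5, 0, 0.
Counting signs: 1 positive, 2 zero.
Hence Q is positive semidefinite.

positive semidefinite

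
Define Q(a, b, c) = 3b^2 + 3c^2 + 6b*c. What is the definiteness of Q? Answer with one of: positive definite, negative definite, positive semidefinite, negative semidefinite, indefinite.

The symmetric matrix is A = [[0, 0, 0], [0, 3, 3], [0, 3, 3]].
Congruent diagonalization of A (simultaneous row and column reduction) yields pivots 0, 3, 0.
So there are 1 positive, 2 zero pivots.
Hence Q is positive semidefinite.

positive semidefinite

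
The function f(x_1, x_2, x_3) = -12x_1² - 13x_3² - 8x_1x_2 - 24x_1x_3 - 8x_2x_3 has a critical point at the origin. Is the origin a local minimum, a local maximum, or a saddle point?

saddle point

The Hessian at the origin is H = [[-24, -8, -24], [-8, 0, -8], [-24, -8, -26]].
Symmetric row and column elimination reduces H to a congruent diagonal form with pivots -24, 8/3, -2.
That gives 1 positive, 2 negative pivots.
H is indefinite, so the origin is a saddle point.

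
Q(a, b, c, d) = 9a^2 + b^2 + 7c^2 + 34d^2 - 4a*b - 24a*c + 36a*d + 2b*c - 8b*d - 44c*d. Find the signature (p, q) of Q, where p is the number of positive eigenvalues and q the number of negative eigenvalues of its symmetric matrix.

Write A = [[9, -2, -12, 18], [-2, 1, 1, -4], [-12, 1, 7, -22], [18, -4, -22, 34]].
Symmetric row and column elimination reduces A to a congruent diagonal form with pivots 9, 5/9, -14, -12/7.
So there are 2 positive, 2 negative pivots.

(2, 2)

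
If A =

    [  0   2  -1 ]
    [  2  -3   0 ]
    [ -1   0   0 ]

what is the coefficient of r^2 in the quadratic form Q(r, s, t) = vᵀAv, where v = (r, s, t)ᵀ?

The coefficient of r^2 is the diagonal entry A[1,1] = 0.

0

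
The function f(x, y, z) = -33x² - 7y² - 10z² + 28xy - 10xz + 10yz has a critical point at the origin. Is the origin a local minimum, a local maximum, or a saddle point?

local maximum

The Hessian at the origin is H = [[-66, 28, -10], [28, -14, 10], [-10, 10, -20]].
An LDLᵀ factorisation of H has diagonal entries -66, -70/33, -20/7.
So there are 3 negative pivots.
H is negative definite, so the origin is a strict local maximum.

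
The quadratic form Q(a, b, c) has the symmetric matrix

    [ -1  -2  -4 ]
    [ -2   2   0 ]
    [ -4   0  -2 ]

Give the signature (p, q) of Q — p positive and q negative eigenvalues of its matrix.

Congruent diagonalization of A (simultaneous row and column reduction) yields pivots -1, 6, 10/3.
Counting signs: 2 positive, 1 negative.

(2, 1)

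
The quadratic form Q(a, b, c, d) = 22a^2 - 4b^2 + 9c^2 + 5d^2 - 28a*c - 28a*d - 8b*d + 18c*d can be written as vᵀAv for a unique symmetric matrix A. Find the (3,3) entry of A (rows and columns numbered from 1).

9

The coefficient of c^2 in Q is 9, and that is exactly A[3,3].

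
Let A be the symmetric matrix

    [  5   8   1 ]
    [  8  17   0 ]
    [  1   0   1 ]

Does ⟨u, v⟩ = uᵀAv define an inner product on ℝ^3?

Row-reducing A symmetrically gives the diagonal entries 5, 21/5, 4/21.
That gives 3 positive pivots.
Hence Q is positive definite.
⟨·,·⟩ is an inner product exactly when A is positive definite.

yes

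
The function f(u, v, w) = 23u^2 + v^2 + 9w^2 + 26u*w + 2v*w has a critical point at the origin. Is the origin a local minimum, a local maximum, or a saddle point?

The Hessian at the origin is H = [[46, 0, 26], [0, 2, 2], [26, 2, 18]].
An LDLᵀ factorisation of H has diagonal entries 46, 2, 30/23.
That gives 3 positive pivots.
H is positive definite, so the origin is a strict local minimum.

local minimum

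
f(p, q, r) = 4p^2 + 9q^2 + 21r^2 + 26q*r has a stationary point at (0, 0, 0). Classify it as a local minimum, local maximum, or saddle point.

local minimum

The Hessian at the origin is H = [[8, 0, 0], [0, 18, 26], [0, 26, 42]].
Applying the same elementary operations to the rows and columns of H produces a congruent diagonal matrix with entries 8, 18, 40/9.
So there are 3 positive pivots.
H is positive definite, so the origin is a strict local minimum.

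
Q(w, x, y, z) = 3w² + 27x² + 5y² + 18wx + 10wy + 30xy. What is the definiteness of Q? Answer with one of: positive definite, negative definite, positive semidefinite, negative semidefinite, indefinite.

The symmetric matrix is A = [[3, 9, 5, 0], [9, 27, 15, 0], [5, 15, 5, 0], [0, 0, 0, 0]].
Row-reducing A symmetrically gives the diagonal entries 3, 0, -10/3, 0.
So there are 1 positive, 1 negative, 2 zero pivots.
Hence Q is indefinite.

indefinite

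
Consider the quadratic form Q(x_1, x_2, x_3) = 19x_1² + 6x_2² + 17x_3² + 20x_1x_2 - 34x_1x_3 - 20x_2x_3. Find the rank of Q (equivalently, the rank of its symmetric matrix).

3

The symmetric matrix is A = [[19, 10, -17], [10, 6, -10], [-17, -10, 17]].
Applying the same elementary operations to the rows and columns of A produces a congruent diagonal matrix with entries 19, 14/19, 2/7.
So there are 3 positive pivots.
The rank is the number of nonzero pivots: 3.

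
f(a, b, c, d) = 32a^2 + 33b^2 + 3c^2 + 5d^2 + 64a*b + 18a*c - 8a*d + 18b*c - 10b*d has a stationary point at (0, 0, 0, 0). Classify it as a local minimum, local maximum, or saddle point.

The Hessian at the origin is H = [[64, 64, 18, -8], [64, 66, 18, -10], [18, 18, 6, 0], [-8, -10, 0, 10]].
Row-reducing H symmetrically gives the diagonal entries 64, 2, 15/16, 8/5.
That gives 4 positive pivots.
H is positive definite, so the origin is a strict local minimum.

local minimum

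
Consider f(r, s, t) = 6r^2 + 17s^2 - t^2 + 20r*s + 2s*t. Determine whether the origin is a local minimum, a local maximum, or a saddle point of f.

saddle point

The Hessian at the origin is H = [[12, 20, 0], [20, 34, 2], [0, 2, -2]].
Row-reducing H symmetrically gives the diagonal entries 12, 2/3, -8.
Counting signs: 2 positive, 1 negative.
H is indefinite, so the origin is a saddle point.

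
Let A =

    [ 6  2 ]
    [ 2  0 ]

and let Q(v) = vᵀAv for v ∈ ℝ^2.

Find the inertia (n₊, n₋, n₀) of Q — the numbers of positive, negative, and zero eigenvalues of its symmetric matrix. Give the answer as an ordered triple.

(1, 1, 0)

An LDLᵀ factorisation of A has diagonal entries 6, -2/3.
So there are 1 positive, 1 negative pivots.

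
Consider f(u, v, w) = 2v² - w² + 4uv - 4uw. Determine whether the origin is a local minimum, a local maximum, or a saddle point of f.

The Hessian at the origin is H = [[0, 4, -4], [4, 4, 0], [-4, 0, -2]].
H is indefinite, so the origin is a saddle point.

saddle point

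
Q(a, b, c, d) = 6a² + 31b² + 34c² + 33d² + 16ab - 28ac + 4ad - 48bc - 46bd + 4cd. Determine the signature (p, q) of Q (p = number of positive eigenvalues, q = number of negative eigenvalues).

(2, 1)

The associated matrix is A = [[6, 8, -14, 2], [8, 31, -24, -23], [-14, -24, 34, 2], [2, -23, 2, 33]].
Applying the same elementary operations to the rows and columns of A produces a congruent diagonal matrix with entries 6, 61/3, -4/61, 0.
Counting signs: 2 positive, 1 negative, 1 zero.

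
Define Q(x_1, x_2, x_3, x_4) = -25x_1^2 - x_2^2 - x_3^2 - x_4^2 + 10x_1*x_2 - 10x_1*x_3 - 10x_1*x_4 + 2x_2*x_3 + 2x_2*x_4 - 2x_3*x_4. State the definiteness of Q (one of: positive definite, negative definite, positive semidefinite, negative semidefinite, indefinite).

The associated matrix is A = [[-25, 5, -5, -5], [5, -1, 1, 1], [-5, 1, -1, -1], [-5, 1, -1, -1]].
Symmetric row and column elimination reduces A to a congruent diagonal form with pivots -25, 0, 0, 0.
That gives 1 negative, 3 zero pivots.
Hence Q is negative semidefinite.

negative semidefinite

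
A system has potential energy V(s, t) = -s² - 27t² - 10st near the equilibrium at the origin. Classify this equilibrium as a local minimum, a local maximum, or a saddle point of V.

The Hessian at the origin is H = [[-2, -10], [-10, -54]].
det H = -2·-54 − (-10)² = 8 > 0 and H[1,1] = -2 < 0, so H is negative definite.
Therefore the origin is a local maximum.

local maximum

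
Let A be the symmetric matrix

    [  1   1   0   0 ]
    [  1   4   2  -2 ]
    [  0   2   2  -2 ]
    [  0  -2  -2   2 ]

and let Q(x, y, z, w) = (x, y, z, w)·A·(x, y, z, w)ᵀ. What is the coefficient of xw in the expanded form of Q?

The coefficient of xw is A[1,4] + A[4,1] = 2·0 = 0.

0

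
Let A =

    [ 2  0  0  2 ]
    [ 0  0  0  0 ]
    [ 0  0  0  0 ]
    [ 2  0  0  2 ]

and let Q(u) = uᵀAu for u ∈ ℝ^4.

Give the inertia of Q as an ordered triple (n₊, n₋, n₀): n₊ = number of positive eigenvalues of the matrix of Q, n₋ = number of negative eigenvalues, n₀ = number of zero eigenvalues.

Row-reducing A symmetrically gives the diagonal entries 2, 0, 0, 0.
So there are 1 positive, 3 zero pivots.

(1, 0, 3)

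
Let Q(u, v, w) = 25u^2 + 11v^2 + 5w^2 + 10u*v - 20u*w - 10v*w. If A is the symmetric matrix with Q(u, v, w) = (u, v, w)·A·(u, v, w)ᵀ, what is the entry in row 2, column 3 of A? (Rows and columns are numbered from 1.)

-5

The coefficient of v·w in Q is -10. For a symmetric A this equals A[2,3] + A[3,2] = 2·A[2,3].
So A[2,3] = -10/2 = -5.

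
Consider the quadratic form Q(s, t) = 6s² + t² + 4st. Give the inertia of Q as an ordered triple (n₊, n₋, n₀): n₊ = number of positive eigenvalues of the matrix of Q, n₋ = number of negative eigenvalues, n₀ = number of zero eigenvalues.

(2, 0, 0)

The associated matrix is A = [[6, 2], [2, 1]].
An LDLᵀ factorisation of A has diagonal entries 6, 1/3.
So there are 2 positive pivots.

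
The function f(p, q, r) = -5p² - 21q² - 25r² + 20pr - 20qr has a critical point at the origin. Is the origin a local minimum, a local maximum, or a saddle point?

The Hessian at the origin is H = [[-10, 0, 20], [0, -42, -20], [20, -20, -50]].
Applying the same elementary operations to the rows and columns of H produces a congruent diagonal matrix with entries -10, -42, -10/21.
That gives 3 negative pivots.
H is negative definite, so the origin is a strict local maximum.

local maximum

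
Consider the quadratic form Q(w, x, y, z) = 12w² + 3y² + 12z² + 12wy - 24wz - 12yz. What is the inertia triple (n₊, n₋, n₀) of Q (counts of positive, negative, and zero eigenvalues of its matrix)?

(1, 0, 3)

Write A = [[12, 0, 6, -12], [0, 0, 0, 0], [6, 0, 3, -6], [-12, 0, -6, 12]].
Applying the same elementary operations to the rows and columns of A produces a congruent diagonal matrix with entries 12, 0, 0, 0.
That gives 1 positive, 3 zero pivots.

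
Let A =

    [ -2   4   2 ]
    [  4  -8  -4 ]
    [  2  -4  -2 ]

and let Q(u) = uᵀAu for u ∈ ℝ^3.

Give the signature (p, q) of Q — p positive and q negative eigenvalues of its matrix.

Applying the same elementary operations to the rows and columns of A produces a congruent diagonal matrix with entries -2, 0, 0.
That gives 1 negative, 2 zero pivots.

(0, 1)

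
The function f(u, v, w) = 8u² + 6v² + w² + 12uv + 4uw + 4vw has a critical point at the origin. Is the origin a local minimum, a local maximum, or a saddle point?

The Hessian at the origin is H = [[16, 12, 4], [12, 12, 4], [4, 4, 2]].
An LDLᵀ factorisation of H has diagonal entries 16, 3, 2/3.
So there are 3 positive pivots.
H is positive definite, so the origin is a strict local minimum.

local minimum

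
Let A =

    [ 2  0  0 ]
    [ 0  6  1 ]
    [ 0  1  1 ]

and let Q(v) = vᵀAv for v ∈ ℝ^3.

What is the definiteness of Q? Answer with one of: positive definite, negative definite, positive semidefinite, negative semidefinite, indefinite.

An LDLᵀ factorisation of A has diagonal entries 2, 6, 5/6.
So there are 3 positive pivots.
Hence Q is positive definite.

positive definite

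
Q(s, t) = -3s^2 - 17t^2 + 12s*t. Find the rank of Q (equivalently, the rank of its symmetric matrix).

The symmetric matrix is A = [[-3, 6], [6, -17]].
Applying the same elementary operations to the rows and columns of A produces a congruent diagonal matrix with entries -3, -5.
So there are 2 negative pivots.
The rank is the number of nonzero pivots: 2.

2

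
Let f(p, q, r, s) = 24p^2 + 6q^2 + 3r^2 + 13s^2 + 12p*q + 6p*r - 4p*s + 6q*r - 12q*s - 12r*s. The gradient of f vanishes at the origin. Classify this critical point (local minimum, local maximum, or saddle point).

local minimum

The Hessian at the origin is H = [[48, 12, 6, -4], [12, 12, 6, -12], [6, 6, 6, -12], [-4, -12, -12, 26]].
Applying the same elementary operations to the rows and columns of H produces a congruent diagonal matrix with entries 48, 9, 3, 2/9.
Counting signs: 4 positive.
H is positive definite, so the origin is a strict local minimum.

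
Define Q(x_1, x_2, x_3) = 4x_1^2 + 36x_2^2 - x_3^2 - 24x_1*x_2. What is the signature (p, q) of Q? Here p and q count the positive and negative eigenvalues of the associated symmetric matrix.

The symmetric matrix is A = [[4, -12, 0], [-12, 36, 0], [0, 0, -1]].
Symmetric row and column elimination reduces A to a congruent diagonal form with pivots 4, 0, -1.
So there are 1 positive, 1 negative, 1 zero pivots.

(1, 1)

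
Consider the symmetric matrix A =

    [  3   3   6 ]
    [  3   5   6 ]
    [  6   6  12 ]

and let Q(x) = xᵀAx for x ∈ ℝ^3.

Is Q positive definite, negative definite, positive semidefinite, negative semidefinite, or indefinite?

positive semidefinite

Congruent diagonalization of A (simultaneous row and column reduction) yields pivots 3, 2, 0.
So there are 2 positive, 1 zero pivots.
Hence Q is positive semidefinite.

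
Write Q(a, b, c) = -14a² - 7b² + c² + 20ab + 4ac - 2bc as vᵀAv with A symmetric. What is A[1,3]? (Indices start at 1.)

2

The coefficient of a·c in Q is 4. For a symmetric A this equals A[1,3] + A[3,1] = 2·A[1,3].
So A[1,3] = 4/2 = 2.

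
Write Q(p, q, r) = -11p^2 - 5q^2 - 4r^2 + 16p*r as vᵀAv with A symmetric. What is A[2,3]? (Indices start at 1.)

The coefficient of q·r in Q is 0. For a symmetric A this equals A[2,3] + A[3,2] = 2·A[2,3].
So A[2,3] = 0/2 = 0.

0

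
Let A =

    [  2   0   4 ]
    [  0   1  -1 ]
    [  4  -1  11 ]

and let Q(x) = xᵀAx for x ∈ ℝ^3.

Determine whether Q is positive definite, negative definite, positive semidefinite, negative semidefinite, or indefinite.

Leading principal minors: Δ_1 = 2, Δ_2 = 2, Δ_3 = 4.
All leading principal minors are positive, so by Sylvester's criterion Q is positive definite.

positive definite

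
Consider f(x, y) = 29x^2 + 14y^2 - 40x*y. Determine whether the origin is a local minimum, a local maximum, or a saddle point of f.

The Hessian at the origin is H = [[58, -40], [-40, 28]].
det H = 58·28 − (-40)² = 24 > 0 and H[1,1] = 58 > 0, so H is positive definite.
Therefore the origin is a local minimum.

local minimum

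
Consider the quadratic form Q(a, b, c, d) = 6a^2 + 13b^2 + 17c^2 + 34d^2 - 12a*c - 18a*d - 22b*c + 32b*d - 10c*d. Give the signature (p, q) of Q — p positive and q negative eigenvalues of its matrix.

(4, 0)

The associated matrix is A = [[6, 0, -6, -9], [0, 13, -11, 16], [-6, -11, 17, -5], [-9, 16, -5, 34]].
Congruent diagonalization of A (simultaneous row and column reduction) yields pivots 6, 13, 22/13, 15/22.
So there are 4 positive pivots.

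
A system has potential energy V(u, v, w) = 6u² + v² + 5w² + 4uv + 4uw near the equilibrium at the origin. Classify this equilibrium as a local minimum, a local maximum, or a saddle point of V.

The Hessian at the origin is H = [[12, 4, 4], [4, 2, 0], [4, 0, 10]].
An LDLᵀ factorisation of H has diagonal entries 12, 2/3, 6.
That gives 3 positive pivots.
H is positive definite, so the origin is a strict local minimum.

local minimum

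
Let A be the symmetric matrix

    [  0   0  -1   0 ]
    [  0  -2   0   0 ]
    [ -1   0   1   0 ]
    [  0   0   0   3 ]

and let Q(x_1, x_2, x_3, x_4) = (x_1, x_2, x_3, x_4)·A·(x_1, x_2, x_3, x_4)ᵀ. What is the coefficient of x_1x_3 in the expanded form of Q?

-2

The coefficient of x_1x_3 is A[1,3] + A[3,1] = 2·(-1) = -2.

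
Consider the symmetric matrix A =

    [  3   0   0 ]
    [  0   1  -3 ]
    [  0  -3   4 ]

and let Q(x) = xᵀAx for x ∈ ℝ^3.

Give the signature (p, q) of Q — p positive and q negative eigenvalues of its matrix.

Congruent diagonalization of A (simultaneous row and column reduction) yields pivots 3, 1, -5.
Counting signs: 2 positive, 1 negative.

(2, 1)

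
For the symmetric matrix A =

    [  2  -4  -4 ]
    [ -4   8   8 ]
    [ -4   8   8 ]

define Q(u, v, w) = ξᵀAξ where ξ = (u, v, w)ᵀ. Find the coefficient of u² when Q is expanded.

The coefficient of u² is the diagonal entry A[1,1] = 2.

2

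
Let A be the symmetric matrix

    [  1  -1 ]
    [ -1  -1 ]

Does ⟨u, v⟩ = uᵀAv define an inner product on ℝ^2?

For the 2×2 matrix [[1, -1], [-1, -1]]: det = 1·-1 − (-1)² = -2, trace = 0.
det < 0 so the eigenvalues have opposite signs; the form is indefinite.
⟨·,·⟩ is an inner product exactly when A is positive definite.

no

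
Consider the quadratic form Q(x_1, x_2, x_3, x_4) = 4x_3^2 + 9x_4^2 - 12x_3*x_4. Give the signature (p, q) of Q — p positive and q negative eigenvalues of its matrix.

The associated matrix is A = [[0, 0, 0, 0], [0, 0, 0, 0], [0, 0, 4, -6], [0, 0, -6, 9]].
Row-reducing A symmetrically gives the diagonal entries 0, 0, 4, 0.
Counting signs: 1 positive, 3 zero.

(1, 0)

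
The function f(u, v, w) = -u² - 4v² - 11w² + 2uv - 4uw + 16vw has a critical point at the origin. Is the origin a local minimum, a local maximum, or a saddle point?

The Hessian at the origin is H = [[-2, 2, -4], [2, -8, 16], [-4, 16, -22]].
Symmetric row and column elimination reduces H to a congruent diagonal form with pivots -2, -6, 10.
Counting signs: 1 positive, 2 negative.
H is indefinite, so the origin is a saddle point.

saddle point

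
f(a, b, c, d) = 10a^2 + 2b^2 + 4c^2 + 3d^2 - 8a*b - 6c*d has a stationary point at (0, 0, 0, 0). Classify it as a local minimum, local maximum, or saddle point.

The Hessian at the origin is H = [[20, -8, 0, 0], [-8, 4, 0, 0], [0, 0, 8, -6], [0, 0, -6, 6]].
Congruent diagonalization of H (simultaneous row and column reduction) yields pivots 20, 4/5, 8, 3/2.
That gives 4 positive pivots.
H is positive definite, so the origin is a strict local minimum.

local minimum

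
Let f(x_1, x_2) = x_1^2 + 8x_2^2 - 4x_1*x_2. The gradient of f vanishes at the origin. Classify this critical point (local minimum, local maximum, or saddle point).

The Hessian at the origin is H = [[2, -4], [-4, 16]].
det H = 2·16 − (-4)² = 16 > 0 and H[1,1] = 2 > 0, so H is positive definite.
Therefore the origin is a local minimum.

local minimum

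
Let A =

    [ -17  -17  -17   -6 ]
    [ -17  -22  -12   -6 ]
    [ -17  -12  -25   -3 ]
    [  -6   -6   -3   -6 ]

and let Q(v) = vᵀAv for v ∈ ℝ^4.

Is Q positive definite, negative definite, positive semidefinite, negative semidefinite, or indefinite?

negative definite

Leading principal minors: Δ_1 = -17, Δ_2 = 85, Δ_3 = -255, Δ_4 = 225.
The signs alternate starting with Δ_1 < 0, so by Sylvester's criterion Q is negative definite.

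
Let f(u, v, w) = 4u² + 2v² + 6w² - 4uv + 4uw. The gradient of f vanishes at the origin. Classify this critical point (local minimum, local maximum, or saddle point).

The Hessian at the origin is H = [[8, -4, 4], [-4, 4, 0], [4, 0, 12]].
Applying the same elementary operations to the rows and columns of H produces a congruent diagonal matrix with entries 8, 2, 8.
Counting signs: 3 positive.
H is positive definite, so the origin is a strict local minimum.

local minimum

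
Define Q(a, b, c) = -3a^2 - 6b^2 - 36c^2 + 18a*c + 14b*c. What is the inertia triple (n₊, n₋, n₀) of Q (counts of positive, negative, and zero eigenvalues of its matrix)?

The associated matrix is A = [[-3, 0, 9], [0, -6, 7], [9, 7, -36]].
Row-reducing A symmetrically gives the diagonal entries -3, -6, -5/6.
That gives 3 negative pivots.

(0, 3, 0)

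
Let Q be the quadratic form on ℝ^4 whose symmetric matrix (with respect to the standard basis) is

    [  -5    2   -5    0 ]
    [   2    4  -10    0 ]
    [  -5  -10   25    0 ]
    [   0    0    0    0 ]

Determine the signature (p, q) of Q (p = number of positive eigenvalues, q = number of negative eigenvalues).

Congruent diagonalization of A (simultaneous row and column reduction) yields pivots -5, 24/5, 0, 0.
That gives 1 positive, 1 negative, 2 zero pivots.

(1, 1)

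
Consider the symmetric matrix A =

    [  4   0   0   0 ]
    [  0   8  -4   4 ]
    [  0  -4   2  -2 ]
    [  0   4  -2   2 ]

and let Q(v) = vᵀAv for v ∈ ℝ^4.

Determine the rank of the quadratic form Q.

2

Applying the same elementary operations to the rows and columns of A produces a congruent diagonal matrix with entries 4, 8, 0, 0.
Counting signs: 2 positive, 2 zero.
The rank is the number of nonzero pivots: 2.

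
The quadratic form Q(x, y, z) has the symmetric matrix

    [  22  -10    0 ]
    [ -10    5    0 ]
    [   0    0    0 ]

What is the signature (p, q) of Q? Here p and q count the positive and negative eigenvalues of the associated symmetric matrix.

Symmetric row and column elimination reduces A to a congruent diagonal form with pivots 22, 5/11, 0.
That gives 2 positive, 1 zero pivots.

(2, 0)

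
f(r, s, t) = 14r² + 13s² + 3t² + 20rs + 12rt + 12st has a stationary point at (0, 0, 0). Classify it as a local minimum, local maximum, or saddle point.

saddle point

The Hessian at the origin is H = [[28, 20, 12], [20, 26, 12], [12, 12, 6]].
Row-reducing H symmetrically gives the diagonal entries 28, 82/7, -6/41.
So there are 2 positive, 1 negative pivots.
H is indefinite, so the origin is a saddle point.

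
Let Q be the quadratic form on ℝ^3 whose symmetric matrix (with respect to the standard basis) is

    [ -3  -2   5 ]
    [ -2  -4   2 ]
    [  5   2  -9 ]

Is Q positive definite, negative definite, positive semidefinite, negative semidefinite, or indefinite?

Row-reducing A symmetrically gives the diagonal entries -3, -8/3, 0.
So there are 2 negative, 1 zero pivots.
Hence Q is negative semidefinite.

negative semidefinite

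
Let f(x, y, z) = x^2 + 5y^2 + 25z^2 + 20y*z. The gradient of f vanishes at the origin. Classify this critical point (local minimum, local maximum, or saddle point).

local minimum

The Hessian at the origin is H = [[2, 0, 0], [0, 10, 20], [0, 20, 50]].
Congruent diagonalization of H (simultaneous row and column reduction) yields pivots 2, 10, 10.
Counting signs: 3 positive.
H is positive definite, so the origin is a strict local minimum.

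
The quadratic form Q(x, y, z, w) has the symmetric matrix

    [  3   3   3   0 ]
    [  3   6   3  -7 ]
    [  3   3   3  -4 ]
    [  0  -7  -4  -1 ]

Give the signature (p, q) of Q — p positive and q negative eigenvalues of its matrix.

(3, 1)

By Sylvester's law of inertia any congruent diagonalization of A has 3 positive, 1 negative and 0 zero entries.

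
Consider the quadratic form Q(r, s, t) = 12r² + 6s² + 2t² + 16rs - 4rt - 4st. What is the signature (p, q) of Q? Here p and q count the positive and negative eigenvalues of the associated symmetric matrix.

Write A = [[12, 8, -2], [8, 6, -2], [-2, -2, 2]].
Symmetric row and column elimination reduces A to a congruent diagonal form with pivots 12, 2/3, 1.
Counting signs: 3 positive.

(3, 0)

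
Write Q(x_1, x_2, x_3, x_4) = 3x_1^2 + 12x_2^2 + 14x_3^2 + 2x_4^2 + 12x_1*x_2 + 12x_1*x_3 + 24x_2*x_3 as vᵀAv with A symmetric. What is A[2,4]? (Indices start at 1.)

The coefficient of x_2·x_4 in Q is 0. For a symmetric A this equals A[2,4] + A[4,2] = 2·A[2,4].
So A[2,4] = 0/2 = 0.

0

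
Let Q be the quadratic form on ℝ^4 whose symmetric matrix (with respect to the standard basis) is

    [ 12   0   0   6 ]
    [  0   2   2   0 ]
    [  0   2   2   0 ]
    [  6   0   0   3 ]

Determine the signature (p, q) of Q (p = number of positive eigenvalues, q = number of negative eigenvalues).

(2, 0)

Applying the same elementary operations to the rows and columns of A produces a congruent diagonal matrix with entries 12, 2, 0, 0.
That gives 2 positive, 2 zero pivots.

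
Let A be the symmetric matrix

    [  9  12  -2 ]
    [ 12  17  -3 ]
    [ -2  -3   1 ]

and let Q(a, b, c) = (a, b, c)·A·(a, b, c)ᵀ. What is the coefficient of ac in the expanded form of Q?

The coefficient of ac is A[1,3] + A[3,1] = 2·(-2) = -4.

-4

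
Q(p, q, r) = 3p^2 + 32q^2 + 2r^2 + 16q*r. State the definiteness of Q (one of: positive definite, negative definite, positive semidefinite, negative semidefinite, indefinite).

The symmetric matrix is A = [[3, 0, 0], [0, 32, 8], [0, 8, 2]].
Row-reducing A symmetrically gives the diagonal entries 3, 32, 0.
So there are 2 positive, 1 zero pivots.
Hence Q is positive semidefinite.

positive semidefinite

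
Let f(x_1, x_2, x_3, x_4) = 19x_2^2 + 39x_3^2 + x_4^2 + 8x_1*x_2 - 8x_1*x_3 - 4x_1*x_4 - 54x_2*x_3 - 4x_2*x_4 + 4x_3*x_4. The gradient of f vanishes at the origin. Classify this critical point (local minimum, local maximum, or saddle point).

The Hessian at the origin is H = [[0, 8, -8, -4], [8, 38, -54, -4], [-8, -54, 78, 4], [-4, -4, 4, 2]].
H is indefinite, so the origin is a saddle point.

saddle point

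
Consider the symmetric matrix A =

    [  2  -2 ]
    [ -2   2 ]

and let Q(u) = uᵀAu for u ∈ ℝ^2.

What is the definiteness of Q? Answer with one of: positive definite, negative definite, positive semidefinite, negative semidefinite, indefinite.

Row-reducing A symmetrically gives the diagonal entries 2, 0.
That gives 1 positive, 1 zero pivots.
Hence Q is positive semidefinite.

positive semidefinite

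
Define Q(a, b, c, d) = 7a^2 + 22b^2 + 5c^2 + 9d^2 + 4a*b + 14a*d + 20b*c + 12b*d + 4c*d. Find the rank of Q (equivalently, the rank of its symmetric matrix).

4

The symmetric matrix is A = [[7, 2, 0, 7], [2, 22, 10, 6], [0, 10, 5, 2], [7, 6, 2, 9]].
An LDLᵀ factorisation of A has diagonal entries 7, 150/7, 1/3, 6/5.
So there are 4 positive pivots.
The rank is the number of nonzero pivots: 4.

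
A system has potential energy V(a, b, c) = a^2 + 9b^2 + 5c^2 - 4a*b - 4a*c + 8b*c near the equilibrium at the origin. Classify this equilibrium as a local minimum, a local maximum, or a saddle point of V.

The Hessian at the origin is H = [[2, -4, -4], [-4, 18, 8], [-4, 8, 10]].
Applying the same elementary operations to the rows and columns of H produces a congruent diagonal matrix with entries 2, 10, 2.
So there are 3 positive pivots.
H is positive definite, so the origin is a strict local minimum.

local minimum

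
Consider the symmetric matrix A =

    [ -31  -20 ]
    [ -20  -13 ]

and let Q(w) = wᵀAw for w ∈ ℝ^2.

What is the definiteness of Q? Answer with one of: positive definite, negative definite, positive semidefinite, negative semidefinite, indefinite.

An LDLᵀ factorisation of A has diagonal entries -31, -3/31.
So there are 2 negative pivots.
Hence Q is negative definite.

negative definite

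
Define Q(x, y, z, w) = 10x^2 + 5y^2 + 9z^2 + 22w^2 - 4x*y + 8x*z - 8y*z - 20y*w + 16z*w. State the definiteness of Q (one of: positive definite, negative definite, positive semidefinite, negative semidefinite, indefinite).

positive definite

The symmetric matrix of Q is A = [[10, -2, 4, 0], [-2, 5, -4, -10], [4, -4, 9, 8], [0, -10, 8, 22]].
Leading principal minors: Δ_1 = 10, Δ_2 = 46, Δ_3 = 238, Δ_4 = 12.
All leading principal minors are positive, so by Sylvester's criterion Q is positive definite.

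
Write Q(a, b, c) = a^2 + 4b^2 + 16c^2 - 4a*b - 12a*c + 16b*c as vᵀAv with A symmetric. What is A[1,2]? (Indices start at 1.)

-2

The coefficient of a·b in Q is -4. For a symmetric A this equals A[1,2] + A[2,1] = 2·A[1,2].
So A[1,2] = -4/2 = -2.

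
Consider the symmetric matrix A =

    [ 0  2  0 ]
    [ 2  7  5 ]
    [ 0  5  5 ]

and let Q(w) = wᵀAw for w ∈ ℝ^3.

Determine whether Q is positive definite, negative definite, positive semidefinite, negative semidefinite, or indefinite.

indefinite

A is congruent to a diagonal matrix with 2 positive, 1 negative and 0 zero entries, so Q is indefinite.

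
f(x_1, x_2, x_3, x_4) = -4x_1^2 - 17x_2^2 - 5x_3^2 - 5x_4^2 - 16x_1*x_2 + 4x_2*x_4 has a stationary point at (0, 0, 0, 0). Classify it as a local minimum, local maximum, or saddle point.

local maximum

The Hessian at the origin is H = [[-8, -16, 0, 0], [-16, -34, 0, 4], [0, 0, -10, 0], [0, 4, 0, -10]].
An LDLᵀ factorisation of H has diagonal entries -8, -2, -10, -2.
So there are 4 negative pivots.
H is negative definite, so the origin is a strict local maximum.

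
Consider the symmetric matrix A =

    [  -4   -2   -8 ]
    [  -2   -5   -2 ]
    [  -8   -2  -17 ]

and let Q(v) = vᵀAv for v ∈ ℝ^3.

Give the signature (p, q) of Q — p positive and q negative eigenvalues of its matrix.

(0, 2)

Applying the same elementary operations to the rows and columns of A produces a congruent diagonal matrix with entries -4, -4, 0.
Counting signs: 2 negative, 1 zero.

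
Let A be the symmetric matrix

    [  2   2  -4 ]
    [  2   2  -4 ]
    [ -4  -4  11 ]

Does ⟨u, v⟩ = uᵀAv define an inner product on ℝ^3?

Symmetric row and column elimination reduces A to a congruent diagonal form with pivots 2, 0, 3.
That gives 2 positive, 1 zero pivots.
Hence Q is positive semidefinite.
⟨·,·⟩ is an inner product exactly when A is positive definite.

no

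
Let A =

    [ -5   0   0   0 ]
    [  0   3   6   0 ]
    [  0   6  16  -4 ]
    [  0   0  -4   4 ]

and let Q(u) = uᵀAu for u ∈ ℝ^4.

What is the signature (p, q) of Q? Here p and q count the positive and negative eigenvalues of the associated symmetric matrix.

Applying the same elementary operations to the rows and columns of A produces a congruent diagonal matrix with entries -5, 3, 4, 0.
Counting signs: 2 positive, 1 negative, 1 zero.

(2, 1)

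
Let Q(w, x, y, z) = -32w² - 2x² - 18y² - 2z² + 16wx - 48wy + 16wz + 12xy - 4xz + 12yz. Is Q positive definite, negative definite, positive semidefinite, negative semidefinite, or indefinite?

negative semidefinite

The associated matrix is A = [[-32, 8, -24, 8], [8, -2, 6, -2], [-24, 6, -18, 6], [8, -2, 6, -2]].
Congruent diagonalization of A (simultaneous row and column reduction) yields pivots -32, 0, 0, 0.
So there are 1 negative, 3 zero pivots.
Hence Q is negative semidefinite.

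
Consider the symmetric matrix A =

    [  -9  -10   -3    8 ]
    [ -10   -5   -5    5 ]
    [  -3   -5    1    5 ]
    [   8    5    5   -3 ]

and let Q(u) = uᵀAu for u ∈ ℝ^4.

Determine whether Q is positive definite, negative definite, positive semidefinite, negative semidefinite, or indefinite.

indefinite

An LDLᵀ factorisation of A has diagonal entries -9, 55/9, 17/11, 10/17.
So there are 3 positive, 1 negative pivots.
Hence Q is indefinite.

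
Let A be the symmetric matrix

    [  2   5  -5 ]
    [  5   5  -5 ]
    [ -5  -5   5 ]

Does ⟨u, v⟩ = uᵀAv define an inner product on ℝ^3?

Congruent diagonalization of A (simultaneous row and column reduction) yields pivots 2, -15/2, 0.
That gives 1 positive, 1 negative, 1 zero pivots.
Hence Q is indefinite.
⟨·,·⟩ is an inner product exactly when A is positive definite.

no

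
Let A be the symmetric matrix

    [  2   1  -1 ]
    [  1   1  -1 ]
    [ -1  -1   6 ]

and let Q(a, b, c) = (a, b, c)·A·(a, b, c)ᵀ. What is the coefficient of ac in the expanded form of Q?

-2

The coefficient of ac is A[1,3] + A[3,1] = 2·(-1) = -2.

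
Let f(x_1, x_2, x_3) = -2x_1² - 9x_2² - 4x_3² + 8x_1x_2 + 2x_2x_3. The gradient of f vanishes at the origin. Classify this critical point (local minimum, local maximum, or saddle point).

The Hessian at the origin is H = [[-4, 8, 0], [8, -18, 2], [0, 2, -8]].
Symmetric row and column elimination reduces H to a congruent diagonal form with pivots -4, -2, -6.
So there are 3 negative pivots.
H is negative definite, so the origin is a strict local maximum.

local maximum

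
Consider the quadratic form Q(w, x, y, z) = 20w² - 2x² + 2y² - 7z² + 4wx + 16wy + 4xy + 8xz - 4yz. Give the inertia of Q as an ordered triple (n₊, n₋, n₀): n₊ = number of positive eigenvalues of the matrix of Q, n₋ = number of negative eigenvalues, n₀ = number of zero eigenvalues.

The symmetric matrix is A = [[20, 2, 8, 0], [2, -2, 2, 4], [8, 2, 2, -2], [0, 4, -2, -7]].
Applying the same elementary operations to the rows and columns of A produces a congruent diagonal matrix with entries 20, -11/5, -6/11, 1/3.
That gives 2 positive, 2 negative pivots.

(2, 2, 0)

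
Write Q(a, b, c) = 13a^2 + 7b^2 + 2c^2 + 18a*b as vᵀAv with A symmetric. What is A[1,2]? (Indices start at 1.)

The coefficient of a·b in Q is 18. For a symmetric A this equals A[1,2] + A[2,1] = 2·A[1,2].
So A[1,2] = 18/2 = 9.

9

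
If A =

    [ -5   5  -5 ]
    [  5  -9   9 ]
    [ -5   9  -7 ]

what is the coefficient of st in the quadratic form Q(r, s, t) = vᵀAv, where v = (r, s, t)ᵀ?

18

The coefficient of st is A[2,3] + A[3,2] = 2·9 = 18.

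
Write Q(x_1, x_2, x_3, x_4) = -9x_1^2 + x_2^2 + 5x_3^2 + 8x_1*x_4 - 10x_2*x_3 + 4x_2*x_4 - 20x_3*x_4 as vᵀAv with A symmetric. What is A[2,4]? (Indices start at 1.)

2

The coefficient of x_2·x_4 in Q is 4. For a symmetric A this equals A[2,4] + A[4,2] = 2·A[2,4].
So A[2,4] = 4/2 = 2.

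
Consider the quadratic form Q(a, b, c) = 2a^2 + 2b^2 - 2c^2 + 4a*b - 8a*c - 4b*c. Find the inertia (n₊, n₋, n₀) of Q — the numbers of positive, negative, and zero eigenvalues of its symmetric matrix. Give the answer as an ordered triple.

(2, 1, 0)

The symmetric matrix is A = [[2, 2, -4], [2, 2, -2], [-4, -2, -2]].
By Sylvester's law of inertia any congruent diagonalization of A has 2 positive, 1 negative and 0 zero entries.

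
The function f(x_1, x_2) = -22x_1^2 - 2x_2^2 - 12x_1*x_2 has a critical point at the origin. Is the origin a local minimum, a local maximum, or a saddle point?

local maximum

The Hessian at the origin is H = [[-44, -12], [-12, -4]].
det H = -44·-4 − (-12)² = 32 > 0 and H[1,1] = -44 < 0, so H is negative definite.
Therefore the origin is a local maximum.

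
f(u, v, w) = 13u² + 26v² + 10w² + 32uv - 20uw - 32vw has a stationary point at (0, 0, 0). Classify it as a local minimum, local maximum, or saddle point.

local minimum

The Hessian at the origin is H = [[26, 32, -20], [32, 52, -32], [-20, -32, 20]].
An LDLᵀ factorisation of H has diagonal entries 26, 164/13, 12/41.
Counting signs: 3 positive.
H is positive definite, so the origin is a strict local minimum.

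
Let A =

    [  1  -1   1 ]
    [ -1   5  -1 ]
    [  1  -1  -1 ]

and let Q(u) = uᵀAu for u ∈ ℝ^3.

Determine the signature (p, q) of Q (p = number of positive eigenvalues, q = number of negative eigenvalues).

(2, 1)

Symmetric row and column elimination reduces A to a congruent diagonal form with pivots 1, 4, -2.
So there are 2 positive, 1 negative pivots.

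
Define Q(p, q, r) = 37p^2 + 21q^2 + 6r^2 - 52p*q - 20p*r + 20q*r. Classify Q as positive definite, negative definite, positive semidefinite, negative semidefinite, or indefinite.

positive definite

The associated matrix is A = [[37, -26, -10], [-26, 21, 10], [-10, 10, 6]].
Row-reducing A symmetrically gives the diagonal entries 37, 101/37, 6/101.
So there are 3 positive pivots.
Hence Q is positive definite.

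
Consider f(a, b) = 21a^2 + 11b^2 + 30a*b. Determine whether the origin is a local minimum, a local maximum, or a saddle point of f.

The Hessian at the origin is H = [[42, 30], [30, 22]].
det H = 42·22 − (30)² = 24 > 0 and H[1,1] = 42 > 0, so H is positive definite.
Therefore the origin is a local minimum.

local minimum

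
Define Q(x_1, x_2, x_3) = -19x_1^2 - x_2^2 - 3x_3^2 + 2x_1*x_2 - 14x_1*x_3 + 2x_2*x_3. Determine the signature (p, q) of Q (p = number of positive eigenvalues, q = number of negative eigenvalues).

(0, 2)

Write A = [[-19, 1, -7], [1, -1, 1], [-7, 1, -3]].
Row-reducing A symmetrically gives the diagonal entries -19, -18/19, 0.
That gives 2 negative, 1 zero pivots.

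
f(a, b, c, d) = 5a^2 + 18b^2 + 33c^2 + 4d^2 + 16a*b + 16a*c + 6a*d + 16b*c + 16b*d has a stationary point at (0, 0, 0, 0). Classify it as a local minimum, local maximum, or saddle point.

local minimum

The Hessian at the origin is H = [[10, 16, 16, 6], [16, 36, 16, 16], [16, 16, 66, 0], [6, 16, 0, 8]].
Applying the same elementary operations to the rows and columns of H produces a congruent diagonal matrix with entries 10, 52/5, 410/13, 6/205.
Counting signs: 4 positive.
H is positive definite, so the origin is a strict local minimum.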